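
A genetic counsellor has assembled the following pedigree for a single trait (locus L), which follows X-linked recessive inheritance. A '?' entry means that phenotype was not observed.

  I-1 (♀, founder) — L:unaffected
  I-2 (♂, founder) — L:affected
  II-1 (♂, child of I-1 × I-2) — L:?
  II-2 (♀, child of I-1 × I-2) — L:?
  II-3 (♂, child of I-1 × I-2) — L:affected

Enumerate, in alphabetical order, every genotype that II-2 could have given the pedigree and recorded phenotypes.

II-2 ∈ {X^LX^l, X^lX^l}

L/I-1 un ·: X^LX^l
L/I-2 aff ·: X^lY
L/II-1 ? I-1×I-2: X^LY|X^lY
L/II-2 ? I-1×I-2: X^LX^l|X^lX^l
L/II-3 aff I-1×I-2: X^lY
⇒ L over [I-1,I-2,II-1,II-2,II-3]: 4 consistent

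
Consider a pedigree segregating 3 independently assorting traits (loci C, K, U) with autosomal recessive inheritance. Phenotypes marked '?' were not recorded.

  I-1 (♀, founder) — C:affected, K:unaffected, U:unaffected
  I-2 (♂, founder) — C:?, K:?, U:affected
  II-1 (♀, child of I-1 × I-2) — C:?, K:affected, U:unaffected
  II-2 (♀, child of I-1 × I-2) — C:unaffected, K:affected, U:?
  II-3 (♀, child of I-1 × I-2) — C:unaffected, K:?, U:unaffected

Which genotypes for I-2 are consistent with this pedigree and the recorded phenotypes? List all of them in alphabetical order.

I-2 ∈ {CC Kk uu, CC kk uu, Cc Kk uu, Cc kk uu}

C/I-1 aff ·: cc
C/I-2 ? ·: CC|Cc
C/II-1 ? I-1×I-2: Cc|cc
C/II-2 un I-1×I-2: Cc
C/II-3 un I-1×I-2: Cc
⇒ C over [I-1,I-2,II-1,II-2,II-3]: 3 consistent
K/I-1 un ·: Kk
K/I-2 ? ·: Kk|kk
K/II-1 aff I-1×I-2: kk
K/II-2 aff I-1×I-2: kk
K/II-3 ? I-1×I-2: KK|Kk|kk
⇒ K over [I-1,I-2,II-1,II-2,II-3]: 5 consistent
U/I-1 un ·: UU|Uu
U/I-2 aff ·: uu
U/II-1 un I-1×I-2: Uu
U/II-2 ? I-1×I-2: Uu|uu
U/II-3 un I-1×I-2: Uu
⇒ U over [I-1,I-2,II-1,II-2,II-3]: 3 consistent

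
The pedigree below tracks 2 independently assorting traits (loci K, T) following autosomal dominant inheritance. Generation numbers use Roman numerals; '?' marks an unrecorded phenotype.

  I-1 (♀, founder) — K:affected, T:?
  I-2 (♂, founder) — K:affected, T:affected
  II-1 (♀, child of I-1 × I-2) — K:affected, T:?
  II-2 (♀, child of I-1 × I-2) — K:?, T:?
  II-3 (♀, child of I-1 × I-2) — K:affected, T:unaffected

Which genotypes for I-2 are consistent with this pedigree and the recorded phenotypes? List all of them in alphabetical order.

I-2 ∈ {KK Tt, Kk Tt}

K/I-1 aff ·: Kk|KK
K/I-2 aff ·: Kk|KK
K/II-1 aff I-1×I-2: Kk|KK
K/II-2 ? I-1×I-2: kk|Kk|KK
K/II-3 aff I-1×I-2: Kk|KK
⇒ K over [I-1,I-2,II-1,II-2,II-3]: 29 consistent
T/I-1 ? ·: tt|Tt
T/I-2 aff ·: Tt
T/II-1 ? I-1×I-2: tt|Tt|TT
T/II-2 ? I-1×I-2: tt|Tt|TT
T/II-3 un I-1×I-2: tt
⇒ T over [I-1,I-2,II-1,II-2,II-3]: 13 consistent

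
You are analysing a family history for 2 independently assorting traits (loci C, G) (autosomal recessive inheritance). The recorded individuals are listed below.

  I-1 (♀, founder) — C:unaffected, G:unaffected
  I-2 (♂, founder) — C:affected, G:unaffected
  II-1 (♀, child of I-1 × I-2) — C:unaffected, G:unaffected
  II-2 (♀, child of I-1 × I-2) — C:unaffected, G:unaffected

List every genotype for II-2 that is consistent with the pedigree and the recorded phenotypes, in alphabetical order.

C/I-1 un ·: CC|Cc
C/I-2 aff ·: cc
C/II-1 un I-1×I-2: Cc
C/II-2 un I-1×I-2: Cc
⇒ C over [I-1,I-2,II-1,II-2]: 2 consistent
G/I-1 un ·: GG|Gg
G/I-2 un ·: GG|Gg
G/II-1 un I-1×I-2: GG|Gg
G/II-2 un I-1×I-2: GG|Gg
⇒ G over [I-1,I-2,II-1,II-2]: 13 consistent

II-2 ∈ {Cc GG, Cc Gg}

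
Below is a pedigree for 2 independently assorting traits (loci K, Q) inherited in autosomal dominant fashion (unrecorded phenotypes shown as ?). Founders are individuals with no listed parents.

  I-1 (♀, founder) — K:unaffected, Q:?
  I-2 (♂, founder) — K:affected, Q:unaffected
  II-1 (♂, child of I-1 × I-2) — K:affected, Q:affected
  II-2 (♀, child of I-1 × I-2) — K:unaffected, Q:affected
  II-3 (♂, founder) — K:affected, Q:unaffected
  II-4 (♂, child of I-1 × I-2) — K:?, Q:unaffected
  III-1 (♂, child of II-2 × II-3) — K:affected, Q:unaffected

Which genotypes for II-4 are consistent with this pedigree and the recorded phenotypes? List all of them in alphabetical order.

II-4 ∈ {Kk qq, kk qq}

K/I-1 un ·: kk
K/I-2 aff ·: Kk
K/II-1 aff I-1×I-2: Kk
K/II-2 un I-1×I-2: kk
K/II-3 aff ·: Kk|KK
K/II-4 ? I-1×I-2: kk|Kk
K/III-1 aff II-2×II-3: Kk
⇒ K over [I-1,I-2,II-1,II-2,II-3,II-4,III-1]: 4 consistent
Q/I-1 ? ·: Qq
Q/I-2 un ·: qq
Q/II-1 aff I-1×I-2: Qq
Q/II-2 aff I-1×I-2: Qq
Q/II-3 un ·: qq
Q/II-4 un I-1×I-2: qq
Q/III-1 un II-2×II-3: qq
⇒ Q over [I-1,I-2,II-1,II-2,II-3,II-4,III-1]: 1 consistent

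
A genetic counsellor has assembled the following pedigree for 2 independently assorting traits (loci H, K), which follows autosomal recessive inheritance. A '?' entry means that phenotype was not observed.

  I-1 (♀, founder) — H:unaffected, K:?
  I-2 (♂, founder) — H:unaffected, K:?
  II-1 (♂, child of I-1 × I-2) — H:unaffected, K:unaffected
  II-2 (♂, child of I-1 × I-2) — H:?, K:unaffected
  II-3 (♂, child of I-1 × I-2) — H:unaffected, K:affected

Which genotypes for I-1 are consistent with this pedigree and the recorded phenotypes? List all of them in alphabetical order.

H/I-1 un ·: HH|Hh
H/I-2 un ·: HH|Hh
H/II-1 un I-1×I-2: HH|Hh
H/II-2 ? I-1×I-2: HH|Hh|hh
H/II-3 un I-1×I-2: HH|Hh
⇒ H over [I-1,I-2,II-1,II-2,II-3]: 29 consistent
K/I-1 ? ·: Kk|kk
K/I-2 ? ·: Kk|kk
K/II-1 un I-1×I-2: KK|Kk
K/II-2 un I-1×I-2: KK|Kk
K/II-3 aff I-1×I-2: kk
⇒ K over [I-1,I-2,II-1,II-2,II-3]: 6 consistent

I-1 ∈ {HH Kk, HH kk, Hh Kk, Hh kk}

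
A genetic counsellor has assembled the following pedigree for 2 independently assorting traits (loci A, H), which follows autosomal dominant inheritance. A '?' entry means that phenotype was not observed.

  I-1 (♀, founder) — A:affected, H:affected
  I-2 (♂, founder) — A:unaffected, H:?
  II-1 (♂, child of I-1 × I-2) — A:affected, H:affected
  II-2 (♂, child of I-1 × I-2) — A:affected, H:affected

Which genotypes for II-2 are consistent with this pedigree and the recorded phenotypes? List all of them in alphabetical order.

A/I-1 aff ·: Aa|AA
A/I-2 un ·: aa
A/II-1 aff I-1×I-2: Aa
A/II-2 aff I-1×I-2: Aa
⇒ A over [I-1,I-2,II-1,II-2]: 2 consistent
H/I-1 aff ·: Hh|HH
H/I-2 ? ·: hh|Hh|HH
H/II-1 aff I-1×I-2: Hh|HH
H/II-2 aff I-1×I-2: Hh|HH
⇒ H over [I-1,I-2,II-1,II-2]: 15 consistent

II-2 ∈ {Aa HH, Aa Hh}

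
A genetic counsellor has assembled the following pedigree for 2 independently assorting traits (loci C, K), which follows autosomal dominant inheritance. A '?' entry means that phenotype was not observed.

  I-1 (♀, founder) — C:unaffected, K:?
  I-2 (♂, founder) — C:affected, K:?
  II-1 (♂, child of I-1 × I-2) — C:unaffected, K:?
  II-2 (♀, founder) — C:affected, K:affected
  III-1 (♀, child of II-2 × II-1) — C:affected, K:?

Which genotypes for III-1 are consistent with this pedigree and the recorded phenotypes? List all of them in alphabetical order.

C/I-1 un ·: cc
C/I-2 aff ·: Cc
C/II-1 un I-1×I-2: cc
C/II-2 aff ·: Cc|CC
C/III-1 aff II-2×II-1: Cc
⇒ C over [I-1,I-2,II-1,II-2,III-1]: 2 consistent
K/I-1 ? ·: kk|Kk|KK
K/I-2 ? ·: kk|Kk|KK
K/II-1 ? I-1×I-2: kk|Kk|KK
K/II-2 aff ·: Kk|KK
K/III-1 ? II-2×II-1: kk|Kk|KK
⇒ K over [I-1,I-2,II-1,II-2,III-1]: 59 consistent

III-1 ∈ {Cc KK, Cc Kk, Cc kk}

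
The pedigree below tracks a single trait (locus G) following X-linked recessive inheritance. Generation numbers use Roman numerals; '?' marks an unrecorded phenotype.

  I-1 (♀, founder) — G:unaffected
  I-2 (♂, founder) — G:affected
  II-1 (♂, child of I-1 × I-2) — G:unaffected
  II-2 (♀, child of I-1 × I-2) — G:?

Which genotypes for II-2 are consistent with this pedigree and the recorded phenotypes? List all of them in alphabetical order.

G/I-1 un ·: X^GX^G|X^GX^g
G/I-2 aff ·: X^gY
G/II-1 un I-1×I-2: X^GY
G/II-2 ? I-1×I-2: X^GX^g|X^gX^g
⇒ G over [I-1,I-2,II-1,II-2]: 3 consistent

II-2 ∈ {X^GX^g, X^gX^g}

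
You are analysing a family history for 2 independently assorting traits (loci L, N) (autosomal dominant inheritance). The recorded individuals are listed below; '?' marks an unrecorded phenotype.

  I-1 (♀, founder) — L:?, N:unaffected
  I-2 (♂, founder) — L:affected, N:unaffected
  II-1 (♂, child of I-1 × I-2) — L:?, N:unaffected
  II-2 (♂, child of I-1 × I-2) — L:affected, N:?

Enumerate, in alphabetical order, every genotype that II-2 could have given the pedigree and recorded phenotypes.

L/I-1 ? ·: ll|Ll|LL
L/I-2 aff ·: Ll|LL
L/II-1 ? I-1×I-2: ll|Ll|LL
L/II-2 aff I-1×I-2: Ll|LL
⇒ L over [I-1,I-2,II-1,II-2]: 18 consistent
N/I-1 un ·: nn
N/I-2 un ·: nn
N/II-1 un I-1×I-2: nn
N/II-2 ? I-1×I-2: nn
⇒ N over [I-1,I-2,II-1,II-2]: 1 consistent

II-2 ∈ {LL nn, Ll nn}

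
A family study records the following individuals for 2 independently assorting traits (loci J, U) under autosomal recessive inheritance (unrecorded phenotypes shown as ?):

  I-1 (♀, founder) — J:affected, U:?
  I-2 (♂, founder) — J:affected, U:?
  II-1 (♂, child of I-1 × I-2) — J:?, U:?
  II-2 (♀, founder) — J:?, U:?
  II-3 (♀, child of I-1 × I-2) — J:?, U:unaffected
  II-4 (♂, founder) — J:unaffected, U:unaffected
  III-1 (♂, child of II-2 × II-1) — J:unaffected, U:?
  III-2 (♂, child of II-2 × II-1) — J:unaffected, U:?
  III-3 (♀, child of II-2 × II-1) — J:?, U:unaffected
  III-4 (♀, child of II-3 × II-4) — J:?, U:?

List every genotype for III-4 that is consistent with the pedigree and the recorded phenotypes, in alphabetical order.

III-4 ∈ {Jj UU, Jj Uu, Jj uu, jj UU, jj Uu, jj uu}

J/I-1 aff ·: jj
J/I-2 aff ·: jj
J/II-1 ? I-1×I-2: jj
J/II-2 ? ·: JJ|Jj
J/II-3 ? I-1×I-2: jj
J/II-4 un ·: JJ|Jj
J/III-1 un II-2×II-1: Jj
J/III-2 un II-2×II-1: Jj
J/III-3 ? II-2×II-1: Jj|jj
J/III-4 ? II-3×II-4: Jj|jj
⇒ J over [I-1,I-2,II-1,II-2,II-3,II-4,III-1,III-2,III-3,III-4]: 9 consistent
U/I-1 ? ·: UU|Uu|uu
U/I-2 ? ·: UU|Uu|uu
U/II-1 ? I-1×I-2: UU|Uu|uu
U/II-2 ? ·: UU|Uu|uu
U/II-3 un I-1×I-2: UU|Uu
U/II-4 un ·: UU|Uu
U/III-1 ? II-2×II-1: UU|Uu|uu
U/III-2 ? II-2×II-1: UU|Uu|uu
U/III-3 un II-2×II-1: UU|Uu
U/III-4 ? II-3×II-4: UU|Uu|uu
⇒ U over [I-1,I-2,II-1,II-2,II-3,II-4,III-1,III-2,III-3,III-4]: 1680 consistent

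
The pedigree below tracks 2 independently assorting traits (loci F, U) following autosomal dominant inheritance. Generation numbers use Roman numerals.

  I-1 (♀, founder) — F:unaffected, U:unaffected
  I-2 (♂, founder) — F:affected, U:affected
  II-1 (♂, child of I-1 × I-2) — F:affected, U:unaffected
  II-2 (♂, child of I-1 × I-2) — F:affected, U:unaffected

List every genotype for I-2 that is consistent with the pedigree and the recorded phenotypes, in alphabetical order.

I-2 ∈ {FF Uu, Ff Uu}

F/I-1 un ·: ff
F/I-2 aff ·: Ff|FF
F/II-1 aff I-1×I-2: Ff
F/II-2 aff I-1×I-2: Ff
⇒ F over [I-1,I-2,II-1,II-2]: 2 consistent
U/I-1 un ·: uu
U/I-2 aff ·: Uu
U/II-1 un I-1×I-2: uu
U/II-2 un I-1×I-2: uu
⇒ U over [I-1,I-2,II-1,II-2]: 1 consistent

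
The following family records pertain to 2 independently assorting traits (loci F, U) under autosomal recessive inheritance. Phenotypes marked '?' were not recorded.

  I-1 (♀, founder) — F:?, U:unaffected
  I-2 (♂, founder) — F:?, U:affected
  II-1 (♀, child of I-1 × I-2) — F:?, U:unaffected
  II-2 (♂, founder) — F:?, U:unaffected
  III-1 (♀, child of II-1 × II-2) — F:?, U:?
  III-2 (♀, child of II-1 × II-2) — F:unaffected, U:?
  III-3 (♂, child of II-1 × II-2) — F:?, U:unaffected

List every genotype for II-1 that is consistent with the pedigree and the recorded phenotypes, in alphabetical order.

II-1 ∈ {FF Uu, Ff Uu, ff Uu}

F/I-1 ? ·: FF|Ff|ff
F/I-2 ? ·: FF|Ff|ff
F/II-1 ? I-1×I-2: FF|Ff|ff
F/II-2 ? ·: FF|Ff|ff
F/III-1 ? II-1×II-2: FF|Ff|ff
F/III-2 un II-1×II-2: FF|Ff
F/III-3 ? II-1×II-2: FF|Ff|ff
⇒ F over [I-1,I-2,II-1,II-2,III-1,III-2,III-3]: 270 consistent
U/I-1 un ·: UU|Uu
U/I-2 aff ·: uu
U/II-1 un I-1×I-2: Uu
U/II-2 un ·: UU|Uu
U/III-1 ? II-1×II-2: UU|Uu|uu
U/III-2 ? II-1×II-2: UU|Uu|uu
U/III-3 un II-1×II-2: UU|Uu
⇒ U over [I-1,I-2,II-1,II-2,III-1,III-2,III-3]: 52 consistent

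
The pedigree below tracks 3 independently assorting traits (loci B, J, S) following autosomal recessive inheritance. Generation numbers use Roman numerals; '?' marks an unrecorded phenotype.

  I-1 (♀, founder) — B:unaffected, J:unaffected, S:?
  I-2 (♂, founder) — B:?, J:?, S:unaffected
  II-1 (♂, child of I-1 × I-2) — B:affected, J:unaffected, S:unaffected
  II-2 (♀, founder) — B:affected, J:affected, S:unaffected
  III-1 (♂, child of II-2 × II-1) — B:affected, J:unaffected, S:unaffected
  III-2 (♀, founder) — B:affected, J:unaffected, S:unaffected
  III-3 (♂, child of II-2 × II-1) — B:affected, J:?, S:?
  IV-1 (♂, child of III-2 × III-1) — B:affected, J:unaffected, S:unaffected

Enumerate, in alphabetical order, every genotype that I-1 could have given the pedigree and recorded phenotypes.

I-1 ∈ {Bb JJ SS, Bb JJ Ss, Bb JJ ss, Bb Jj SS, Bb Jj Ss, Bb Jj ss}

B/I-1 un ·: Bb
B/I-2 ? ·: Bb|bb
B/II-1 aff I-1×I-2: bb
B/II-2 aff ·: bb
B/III-1 aff II-2×II-1: bb
B/III-2 aff ·: bb
B/III-3 aff II-2×II-1: bb
B/IV-1 aff III-2×III-1: bb
⇒ B over [I-1,I-2,II-1,II-2,III-1,III-2,III-3,IV-1]: 2 consistent
J/I-1 un ·: JJ|Jj
J/I-2 ? ·: JJ|Jj|jj
J/II-1 un I-1×I-2: JJ|Jj
J/II-2 aff ·: jj
J/III-1 un II-2×II-1: Jj
J/III-2 un ·: JJ|Jj
J/III-3 ? II-2×II-1: Jj|jj
J/IV-1 un III-2×III-1: JJ|Jj
⇒ J over [I-1,I-2,II-1,II-2,III-1,III-2,III-3,IV-1]: 56 consistent
S/I-1 ? ·: SS|Ss|ss
S/I-2 un ·: SS|Ss
S/II-1 un I-1×I-2: SS|Ss
S/II-2 un ·: SS|Ss
S/III-1 un II-2×II-1: SS|Ss
S/III-2 un ·: SS|Ss
S/III-3 ? II-2×II-1: SS|Ss|ss
S/IV-1 un III-2×III-1: SS|Ss
⇒ S over [I-1,I-2,II-1,II-2,III-1,III-2,III-3,IV-1]: 243 consistent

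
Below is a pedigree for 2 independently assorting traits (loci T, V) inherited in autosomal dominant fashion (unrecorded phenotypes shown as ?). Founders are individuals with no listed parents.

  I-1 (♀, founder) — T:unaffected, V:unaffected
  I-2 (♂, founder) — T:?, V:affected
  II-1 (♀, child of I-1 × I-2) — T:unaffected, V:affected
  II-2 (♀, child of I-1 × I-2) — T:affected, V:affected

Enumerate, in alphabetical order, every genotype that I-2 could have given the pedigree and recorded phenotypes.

T/I-1 un ·: tt
T/I-2 ? ·: Tt
T/II-1 un I-1×I-2: tt
T/II-2 aff I-1×I-2: Tt
⇒ T over [I-1,I-2,II-1,II-2]: 1 consistent
V/I-1 un ·: vv
V/I-2 aff ·: Vv|VV
V/II-1 aff I-1×I-2: Vv
V/II-2 aff I-1×I-2: Vv
⇒ V over [I-1,I-2,II-1,II-2]: 2 consistent

I-2 ∈ {Tt VV, Tt Vv}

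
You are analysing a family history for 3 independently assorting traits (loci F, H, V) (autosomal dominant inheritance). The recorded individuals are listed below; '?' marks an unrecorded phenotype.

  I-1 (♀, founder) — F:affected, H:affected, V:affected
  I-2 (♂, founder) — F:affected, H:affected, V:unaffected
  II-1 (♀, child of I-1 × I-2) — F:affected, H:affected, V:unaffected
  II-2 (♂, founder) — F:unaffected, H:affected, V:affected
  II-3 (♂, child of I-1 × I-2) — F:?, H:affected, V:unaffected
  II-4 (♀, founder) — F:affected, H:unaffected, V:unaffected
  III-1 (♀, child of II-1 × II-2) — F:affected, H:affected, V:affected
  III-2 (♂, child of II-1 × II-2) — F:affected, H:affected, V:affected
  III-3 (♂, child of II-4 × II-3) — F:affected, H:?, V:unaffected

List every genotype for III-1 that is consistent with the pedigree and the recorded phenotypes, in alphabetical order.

III-1 ∈ {Ff HH Vv, Ff Hh Vv}

F/I-1 aff ·: Ff|FF
F/I-2 aff ·: Ff|FF
F/II-1 aff I-1×I-2: Ff|FF
F/II-2 un ·: ff
F/II-3 ? I-1×I-2: ff|Ff|FF
F/II-4 aff ·: Ff|FF
F/III-1 aff II-1×II-2: Ff
F/III-2 aff II-1×II-2: Ff
F/III-3 aff II-4×II-3: Ff|FF
⇒ F over [I-1,I-2,II-1,II-2,II-3,II-4,III-1,III-2,III-3]: 49 consistent
H/I-1 aff ·: Hh|HH
H/I-2 aff ·: Hh|HH
H/II-1 aff I-1×I-2: Hh|HH
H/II-2 aff ·: Hh|HH
H/II-3 aff I-1×I-2: Hh|HH
H/II-4 un ·: hh
H/III-1 aff II-1×II-2: Hh|HH
H/III-2 aff II-1×II-2: Hh|HH
H/III-3 ? II-4×II-3: hh|Hh
⇒ H over [I-1,I-2,II-1,II-2,II-3,II-4,III-1,III-2,III-3]: 122 consistent
V/I-1 aff ·: Vv
V/I-2 un ·: vv
V/II-1 un I-1×I-2: vv
V/II-2 aff ·: Vv|VV
V/II-3 un I-1×I-2: vv
V/II-4 un ·: vv
V/III-1 aff II-1×II-2: Vv
V/III-2 aff II-1×II-2: Vv
V/III-3 un II-4×II-3: vv
⇒ V over [I-1,I-2,II-1,II-2,II-3,II-4,III-1,III-2,III-3]: 2 consistent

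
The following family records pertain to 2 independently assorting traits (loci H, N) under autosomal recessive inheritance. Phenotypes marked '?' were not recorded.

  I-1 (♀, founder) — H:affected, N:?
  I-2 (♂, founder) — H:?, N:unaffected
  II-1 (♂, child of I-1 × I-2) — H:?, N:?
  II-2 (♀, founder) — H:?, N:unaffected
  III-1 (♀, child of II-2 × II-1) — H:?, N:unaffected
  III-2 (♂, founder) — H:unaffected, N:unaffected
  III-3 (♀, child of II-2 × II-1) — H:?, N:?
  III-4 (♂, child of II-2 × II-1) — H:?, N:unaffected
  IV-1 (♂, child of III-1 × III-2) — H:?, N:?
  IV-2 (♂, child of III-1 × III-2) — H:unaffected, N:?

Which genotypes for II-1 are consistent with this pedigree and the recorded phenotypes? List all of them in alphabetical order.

II-1 ∈ {Hh NN, Hh Nn, Hh nn, hh NN, hh Nn, hh nn}

H/I-1 aff ·: hh
H/I-2 ? ·: HH|Hh|hh
H/II-1 ? I-1×I-2: Hh|hh
H/II-2 ? ·: HH|Hh|hh
H/III-1 ? II-2×II-1: HH|Hh|hh
H/III-2 un ·: HH|Hh
H/III-3 ? II-2×II-1: HH|Hh|hh
H/III-4 ? II-2×II-1: HH|Hh|hh
H/IV-1 ? III-1×III-2: HH|Hh|hh
H/IV-2 un III-1×III-2: HH|Hh
⇒ H over [I-1,I-2,II-1,II-2,III-1,III-2,III-3,III-4,IV-1,IV-2]: 678 consistent
N/I-1 ? ·: NN|Nn|nn
N/I-2 un ·: NN|Nn
N/II-1 ? I-1×I-2: NN|Nn|nn
N/II-2 un ·: NN|Nn
N/III-1 un II-2×II-1: NN|Nn
N/III-2 un ·: NN|Nn
N/III-3 ? II-2×II-1: NN|Nn|nn
N/III-4 un II-2×II-1: NN|Nn
N/IV-1 ? III-1×III-2: NN|Nn|nn
N/IV-2 ? III-1×III-2: NN|Nn|nn
⇒ N over [I-1,I-2,II-1,II-2,III-1,III-2,III-3,III-4,IV-1,IV-2]: 1286 consistent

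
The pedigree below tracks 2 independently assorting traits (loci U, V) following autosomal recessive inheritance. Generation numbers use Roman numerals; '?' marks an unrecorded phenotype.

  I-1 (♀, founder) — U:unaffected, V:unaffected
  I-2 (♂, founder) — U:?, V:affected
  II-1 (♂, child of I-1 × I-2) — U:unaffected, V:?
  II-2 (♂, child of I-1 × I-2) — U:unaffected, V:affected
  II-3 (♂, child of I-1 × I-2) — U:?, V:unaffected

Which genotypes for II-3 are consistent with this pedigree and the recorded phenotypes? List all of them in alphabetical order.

U/I-1 un ·: UU|Uu
U/I-2 ? ·: UU|Uu|uu
U/II-1 un I-1×I-2: UU|Uu
U/II-2 un I-1×I-2: UU|Uu
U/II-3 ? I-1×I-2: UU|Uu|uu
⇒ U over [I-1,I-2,II-1,II-2,II-3]: 32 consistent
V/I-1 un ·: Vv
V/I-2 aff ·: vv
V/II-1 ? I-1×I-2: Vv|vv
V/II-2 aff I-1×I-2: vv
V/II-3 un I-1×I-2: Vv
⇒ V over [I-1,I-2,II-1,II-2,II-3]: 2 consistent

II-3 ∈ {UU Vv, Uu Vv, uu Vv}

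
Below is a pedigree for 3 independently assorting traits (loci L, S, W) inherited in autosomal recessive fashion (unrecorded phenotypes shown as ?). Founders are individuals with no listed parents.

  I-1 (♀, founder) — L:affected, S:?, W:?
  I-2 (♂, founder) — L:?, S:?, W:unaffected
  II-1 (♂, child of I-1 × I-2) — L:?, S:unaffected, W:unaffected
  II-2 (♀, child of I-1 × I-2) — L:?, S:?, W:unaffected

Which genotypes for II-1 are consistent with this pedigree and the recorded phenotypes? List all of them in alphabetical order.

II-1 ∈ {Ll SS WW, Ll SS Ww, Ll Ss WW, Ll Ss Ww, ll SS WW, ll SS Ww, ll Ss WW, ll Ss Ww}

L/I-1 aff ·: ll
L/I-2 ? ·: LL|Ll|ll
L/II-1 ? I-1×I-2: Ll|ll
L/II-2 ? I-1×I-2: Ll|ll
⇒ L over [I-1,I-2,II-1,II-2]: 6 consistent
S/I-1 ? ·: SS|Ss|ss
S/I-2 ? ·: SS|Ss|ss
S/II-1 un I-1×I-2: SS|Ss
S/II-2 ? I-1×I-2: SS|Ss|ss
⇒ S over [I-1,I-2,II-1,II-2]: 21 consistent
W/I-1 ? ·: WW|Ww|ww
W/I-2 un ·: WW|Ww
W/II-1 un I-1×I-2: WW|Ww
W/II-2 un I-1×I-2: WW|Ww
⇒ W over [I-1,I-2,II-1,II-2]: 15 consistent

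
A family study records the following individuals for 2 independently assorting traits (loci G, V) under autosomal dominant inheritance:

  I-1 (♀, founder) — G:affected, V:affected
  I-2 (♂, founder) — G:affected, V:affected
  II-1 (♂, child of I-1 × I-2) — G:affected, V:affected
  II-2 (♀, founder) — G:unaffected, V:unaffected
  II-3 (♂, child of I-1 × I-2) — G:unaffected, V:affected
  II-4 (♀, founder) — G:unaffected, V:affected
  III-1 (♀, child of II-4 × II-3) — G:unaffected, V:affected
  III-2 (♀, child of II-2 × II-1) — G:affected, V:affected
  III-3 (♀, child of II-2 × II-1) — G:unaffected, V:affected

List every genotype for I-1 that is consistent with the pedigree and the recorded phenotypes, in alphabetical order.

G/I-1 aff ·: Gg
G/I-2 aff ·: Gg
G/II-1 aff I-1×I-2: Gg
G/II-2 un ·: gg
G/II-3 un I-1×I-2: gg
G/II-4 un ·: gg
G/III-1 un II-4×II-3: gg
G/III-2 aff II-2×II-1: Gg
G/III-3 un II-2×II-1: gg
⇒ G over [I-1,I-2,II-1,II-2,II-3,II-4,III-1,III-2,III-3]: 1 consistent
V/I-1 aff ·: Vv|VV
V/I-2 aff ·: Vv|VV
V/II-1 aff I-1×I-2: Vv|VV
V/II-2 un ·: vv
V/II-3 aff I-1×I-2: Vv|VV
V/II-4 aff ·: Vv|VV
V/III-1 aff II-4×II-3: Vv|VV
V/III-2 aff II-2×II-1: Vv
V/III-3 aff II-2×II-1: Vv
⇒ V over [I-1,I-2,II-1,II-2,II-3,II-4,III-1,III-2,III-3]: 45 consistent

I-1 ∈ {Gg VV, Gg Vv}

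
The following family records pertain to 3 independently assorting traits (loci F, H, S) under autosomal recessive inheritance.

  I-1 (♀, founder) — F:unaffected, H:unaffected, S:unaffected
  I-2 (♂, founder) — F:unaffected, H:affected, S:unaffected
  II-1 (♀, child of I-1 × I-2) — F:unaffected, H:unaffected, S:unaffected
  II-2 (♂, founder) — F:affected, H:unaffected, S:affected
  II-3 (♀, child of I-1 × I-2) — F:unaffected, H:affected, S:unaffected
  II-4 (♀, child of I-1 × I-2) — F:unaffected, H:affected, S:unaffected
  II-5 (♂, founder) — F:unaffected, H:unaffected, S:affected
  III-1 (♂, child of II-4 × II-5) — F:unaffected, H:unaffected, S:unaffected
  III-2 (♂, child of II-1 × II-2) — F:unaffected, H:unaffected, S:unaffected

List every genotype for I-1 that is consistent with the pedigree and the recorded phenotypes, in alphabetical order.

F/I-1 un ·: FF|Ff
F/I-2 un ·: FF|Ff
F/II-1 un I-1×I-2: FF|Ff
F/II-2 aff ·: ff
F/II-3 un I-1×I-2: FF|Ff
F/II-4 un I-1×I-2: FF|Ff
F/II-5 un ·: FF|Ff
F/III-1 un II-4×II-5: FF|Ff
F/III-2 un II-1×II-2: Ff
⇒ F over [I-1,I-2,II-1,II-2,II-3,II-4,II-5,III-1,III-2]: 87 consistent
H/I-1 un ·: Hh
H/I-2 aff ·: hh
H/II-1 un I-1×I-2: Hh
H/II-2 un ·: HH|Hh
H/II-3 aff I-1×I-2: hh
H/II-4 aff I-1×I-2: hh
H/II-5 un ·: HH|Hh
H/III-1 un II-4×II-5: Hh
H/III-2 un II-1×II-2: HH|Hh
⇒ H over [I-1,I-2,II-1,II-2,II-3,II-4,II-5,III-1,III-2]: 8 consistent
S/I-1 un ·: SS|Ss
S/I-2 un ·: SS|Ss
S/II-1 un I-1×I-2: SS|Ss
S/II-2 aff ·: ss
S/II-3 un I-1×I-2: SS|Ss
S/II-4 un I-1×I-2: SS|Ss
S/II-5 aff ·: ss
S/III-1 un II-4×II-5: Ss
S/III-2 un II-1×II-2: Ss
⇒ S over [I-1,I-2,II-1,II-2,II-3,II-4,II-5,III-1,III-2]: 25 consistent

I-1 ∈ {FF Hh SS, FF Hh Ss, Ff Hh SS, Ff Hh Ss}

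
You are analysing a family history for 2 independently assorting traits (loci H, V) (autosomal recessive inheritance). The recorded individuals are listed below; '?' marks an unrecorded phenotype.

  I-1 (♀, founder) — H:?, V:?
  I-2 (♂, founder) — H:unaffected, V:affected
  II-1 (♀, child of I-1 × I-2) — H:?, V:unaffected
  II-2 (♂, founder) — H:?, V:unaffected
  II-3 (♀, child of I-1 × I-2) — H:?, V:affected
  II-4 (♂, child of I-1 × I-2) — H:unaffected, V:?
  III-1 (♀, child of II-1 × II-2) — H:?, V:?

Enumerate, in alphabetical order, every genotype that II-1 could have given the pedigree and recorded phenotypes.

H/I-1 ? ·: HH|Hh|hh
H/I-2 un ·: HH|Hh
H/II-1 ? I-1×I-2: HH|Hh|hh
H/II-2 ? ·: HH|Hh|hh
H/II-3 ? I-1×I-2: HH|Hh|hh
H/II-4 un I-1×I-2: HH|Hh
H/III-1 ? II-1×II-2: HH|Hh|hh
⇒ H over [I-1,I-2,II-1,II-2,II-3,II-4,III-1]: 211 consistent
V/I-1 ? ·: Vv
V/I-2 aff ·: vv
V/II-1 un I-1×I-2: Vv
V/II-2 un ·: VV|Vv
V/II-3 aff I-1×I-2: vv
V/II-4 ? I-1×I-2: Vv|vv
V/III-1 ? II-1×II-2: VV|Vv|vv
⇒ V over [I-1,I-2,II-1,II-2,II-3,II-4,III-1]: 10 consistent

II-1 ∈ {HH Vv, Hh Vv, hh Vv}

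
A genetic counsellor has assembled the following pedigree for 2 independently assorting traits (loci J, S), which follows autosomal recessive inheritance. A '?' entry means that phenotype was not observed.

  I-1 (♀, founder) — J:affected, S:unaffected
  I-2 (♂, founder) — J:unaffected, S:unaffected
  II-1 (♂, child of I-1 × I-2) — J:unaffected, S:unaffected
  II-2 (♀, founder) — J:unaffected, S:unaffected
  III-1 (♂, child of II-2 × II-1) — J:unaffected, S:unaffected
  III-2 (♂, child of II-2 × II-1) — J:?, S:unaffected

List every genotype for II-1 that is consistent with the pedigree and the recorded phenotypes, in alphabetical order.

II-1 ∈ {Jj SS, Jj Ss}

J/I-1 aff ·: jj
J/I-2 un ·: JJ|Jj
J/II-1 un I-1×I-2: Jj
J/II-2 un ·: JJ|Jj
J/III-1 un II-2×II-1: JJ|Jj
J/III-2 ? II-2×II-1: JJ|Jj|jj
⇒ J over [I-1,I-2,II-1,II-2,III-1,III-2]: 20 consistent
S/I-1 un ·: SS|Ss
S/I-2 un ·: SS|Ss
S/II-1 un I-1×I-2: SS|Ss
S/II-2 un ·: SS|Ss
S/III-1 un II-2×II-1: SS|Ss
S/III-2 un II-2×II-1: SS|Ss
⇒ S over [I-1,I-2,II-1,II-2,III-1,III-2]: 44 consistent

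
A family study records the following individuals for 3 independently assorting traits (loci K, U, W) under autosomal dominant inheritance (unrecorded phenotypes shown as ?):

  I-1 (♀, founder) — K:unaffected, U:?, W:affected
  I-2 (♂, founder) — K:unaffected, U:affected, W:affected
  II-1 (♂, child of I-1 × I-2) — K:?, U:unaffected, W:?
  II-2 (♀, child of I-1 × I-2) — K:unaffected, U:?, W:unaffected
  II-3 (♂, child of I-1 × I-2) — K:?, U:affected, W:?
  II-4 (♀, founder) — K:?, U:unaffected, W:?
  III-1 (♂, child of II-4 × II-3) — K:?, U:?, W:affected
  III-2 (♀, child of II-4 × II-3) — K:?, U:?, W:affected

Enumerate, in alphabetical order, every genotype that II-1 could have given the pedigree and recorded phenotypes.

K/I-1 un ·: kk
K/I-2 un ·: kk
K/II-1 ? I-1×I-2: kk
K/II-2 un I-1×I-2: kk
K/II-3 ? I-1×I-2: kk
K/II-4 ? ·: kk|Kk|KK
K/III-1 ? II-4×II-3: kk|Kk
K/III-2 ? II-4×II-3: kk|Kk
⇒ K over [I-1,I-2,II-1,II-2,II-3,II-4,III-1,III-2]: 6 consistent
U/I-1 ? ·: uu|Uu
U/I-2 aff ·: Uu
U/II-1 un I-1×I-2: uu
U/II-2 ? I-1×I-2: uu|Uu|UU
U/II-3 aff I-1×I-2: Uu|UU
U/II-4 un ·: uu
U/III-1 ? II-4×II-3: uu|Uu
U/III-2 ? II-4×II-3: uu|Uu
⇒ U over [I-1,I-2,II-1,II-2,II-3,II-4,III-1,III-2]: 23 consistent
W/I-1 aff ·: Ww
W/I-2 aff ·: Ww
W/II-1 ? I-1×I-2: ww|Ww|WW
W/II-2 un I-1×I-2: ww
W/II-3 ? I-1×I-2: ww|Ww|WW
W/II-4 ? ·: ww|Ww|WW
W/III-1 aff II-4×II-3: Ww|WW
W/III-2 aff II-4×II-3: Ww|WW
⇒ W over [I-1,I-2,II-1,II-2,II-3,II-4,III-1,III-2]: 51 consistent

II-1 ∈ {kk uu WW, kk uu Ww, kk uu ww}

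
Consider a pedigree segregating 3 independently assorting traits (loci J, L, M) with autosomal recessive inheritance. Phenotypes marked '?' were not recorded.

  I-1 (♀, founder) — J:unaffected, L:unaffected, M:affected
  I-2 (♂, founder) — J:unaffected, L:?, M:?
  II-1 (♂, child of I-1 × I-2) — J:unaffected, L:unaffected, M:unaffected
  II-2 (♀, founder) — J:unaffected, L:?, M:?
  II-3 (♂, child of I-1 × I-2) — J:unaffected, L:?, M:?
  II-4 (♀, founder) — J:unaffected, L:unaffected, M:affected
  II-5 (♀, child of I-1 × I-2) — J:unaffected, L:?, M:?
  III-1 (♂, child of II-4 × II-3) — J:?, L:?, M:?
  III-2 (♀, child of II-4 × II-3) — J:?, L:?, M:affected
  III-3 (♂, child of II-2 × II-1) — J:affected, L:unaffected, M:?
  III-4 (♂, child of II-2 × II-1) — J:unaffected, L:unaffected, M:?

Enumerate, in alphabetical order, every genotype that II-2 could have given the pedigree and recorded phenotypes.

J/I-1 un ·: JJ|Jj
J/I-2 un ·: JJ|Jj
J/II-1 un I-1×I-2: Jj
J/II-2 un ·: Jj
J/II-3 un I-1×I-2: JJ|Jj
J/II-4 un ·: JJ|Jj
J/II-5 un I-1×I-2: JJ|Jj
J/III-1 ? II-4×II-3: JJ|Jj|jj
J/III-2 ? II-4×II-3: JJ|Jj|jj
J/III-3 aff II-2×II-1: jj
J/III-4 un II-2×II-1: JJ|Jj
⇒ J over [I-1,I-2,II-1,II-2,II-3,II-4,II-5,III-1,III-2,III-3,III-4]: 216 consistent
L/I-1 un ·: LL|Ll
L/I-2 ? ·: LL|Ll|ll
L/II-1 un I-1×I-2: LL|Ll
L/II-2 ? ·: LL|Ll|ll
L/II-3 ? I-1×I-2: LL|Ll|ll
L/II-4 un ·: LL|Ll
L/II-5 ? I-1×I-2: LL|Ll|ll
L/III-1 ? II-4×II-3: LL|Ll|ll
L/III-2 ? II-4×II-3: LL|Ll|ll
L/III-3 un II-2×II-1: LL|Ll
L/III-4 un II-2×II-1: LL|Ll
⇒ L over [I-1,I-2,II-1,II-2,II-3,II-4,II-5,III-1,III-2,III-3,III-4]: 2586 consistent
M/I-1 aff ·: mm
M/I-2 ? ·: MM|Mm
M/II-1 un I-1×I-2: Mm
M/II-2 ? ·: MM|Mm|mm
M/II-3 ? I-1×I-2: Mm|mm
M/II-4 aff ·: mm
M/II-5 ? I-1×I-2: Mm|mm
M/III-1 ? II-4×II-3: Mm|mm
M/III-2 aff II-4×II-3: mm
M/III-3 ? II-2×II-1: MM|Mm|mm
M/III-4 ? II-2×II-1: MM|Mm|mm
⇒ M over [I-1,I-2,II-1,II-2,II-3,II-4,II-5,III-1,III-2,III-3,III-4]: 136 consistent

II-2 ∈ {Jj LL MM, Jj LL Mm, Jj LL mm, Jj Ll MM, Jj Ll Mm, Jj Ll mm, Jj ll MM, Jj ll Mm, Jj ll mm}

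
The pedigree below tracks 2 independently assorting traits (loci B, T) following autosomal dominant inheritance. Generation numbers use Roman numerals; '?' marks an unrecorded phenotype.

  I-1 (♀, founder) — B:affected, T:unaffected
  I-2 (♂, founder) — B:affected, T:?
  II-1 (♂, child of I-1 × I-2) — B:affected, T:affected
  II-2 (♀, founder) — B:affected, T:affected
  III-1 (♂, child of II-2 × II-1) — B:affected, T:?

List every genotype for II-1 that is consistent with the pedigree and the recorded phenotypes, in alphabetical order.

II-1 ∈ {BB Tt, Bb Tt}

B/I-1 aff ·: Bb|BB
B/I-2 aff ·: Bb|BB
B/II-1 aff I-1×I-2: Bb|BB
B/II-2 aff ·: Bb|BB
B/III-1 aff II-2×II-1: Bb|BB
⇒ B over [I-1,I-2,II-1,II-2,III-1]: 24 consistent
T/I-1 un ·: tt
T/I-2 ? ·: Tt|TT
T/II-1 aff I-1×I-2: Tt
T/II-2 aff ·: Tt|TT
T/III-1 ? II-2×II-1: tt|Tt|TT
⇒ T over [I-1,I-2,II-1,II-2,III-1]: 10 consistent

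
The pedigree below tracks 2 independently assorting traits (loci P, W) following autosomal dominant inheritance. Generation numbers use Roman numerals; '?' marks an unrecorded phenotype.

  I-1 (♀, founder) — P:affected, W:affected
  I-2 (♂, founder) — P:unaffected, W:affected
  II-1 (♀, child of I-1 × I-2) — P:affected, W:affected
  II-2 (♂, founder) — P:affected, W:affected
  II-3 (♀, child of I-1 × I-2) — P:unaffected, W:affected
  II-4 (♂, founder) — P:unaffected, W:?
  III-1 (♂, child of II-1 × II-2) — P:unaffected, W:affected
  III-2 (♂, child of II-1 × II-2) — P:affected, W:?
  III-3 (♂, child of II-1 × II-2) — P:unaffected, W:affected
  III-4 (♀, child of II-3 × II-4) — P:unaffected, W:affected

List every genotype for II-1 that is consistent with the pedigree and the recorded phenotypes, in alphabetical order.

II-1 ∈ {Pp WW, Pp Ww}

P/I-1 aff ·: Pp
P/I-2 un ·: pp
P/II-1 aff I-1×I-2: Pp
P/II-2 aff ·: Pp
P/II-3 un I-1×I-2: pp
P/II-4 un ·: pp
P/III-1 un II-1×II-2: pp
P/III-2 aff II-1×II-2: Pp|PP
P/III-3 un II-1×II-2: pp
P/III-4 un II-3×II-4: pp
⇒ P over [I-1,I-2,II-1,II-2,II-3,II-4,III-1,III-2,III-3,III-4]: 2 consistent
W/I-1 aff ·: Ww|WW
W/I-2 aff ·: Ww|WW
W/II-1 aff I-1×I-2: Ww|WW
W/II-2 aff ·: Ww|WW
W/II-3 aff I-1×I-2: Ww|WW
W/II-4 ? ·: ww|Ww|WW
W/III-1 aff II-1×II-2: Ww|WW
W/III-2 ? II-1×II-2: ww|Ww|WW
W/III-3 aff II-1×II-2: Ww|WW
W/III-4 aff II-3×II-4: Ww|WW
⇒ W over [I-1,I-2,II-1,II-2,II-3,II-4,III-1,III-2,III-3,III-4]: 819 consistent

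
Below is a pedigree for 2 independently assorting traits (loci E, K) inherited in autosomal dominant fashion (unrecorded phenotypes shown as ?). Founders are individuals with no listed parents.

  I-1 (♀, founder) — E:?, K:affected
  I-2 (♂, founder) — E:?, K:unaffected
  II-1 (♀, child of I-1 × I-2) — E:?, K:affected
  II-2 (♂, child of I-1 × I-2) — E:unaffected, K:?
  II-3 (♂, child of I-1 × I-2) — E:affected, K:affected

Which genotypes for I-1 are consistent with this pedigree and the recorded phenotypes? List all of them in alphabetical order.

E/I-1 ? ·: ee|Ee
E/I-2 ? ·: ee|Ee
E/II-1 ? I-1×I-2: ee|Ee|EE
E/II-2 un I-1×I-2: ee
E/II-3 aff I-1×I-2: Ee|EE
⇒ E over [I-1,I-2,II-1,II-2,II-3]: 10 consistent
K/I-1 aff ·: Kk|KK
K/I-2 un ·: kk
K/II-1 aff I-1×I-2: Kk
K/II-2 ? I-1×I-2: kk|Kk
K/II-3 aff I-1×I-2: Kk
⇒ K over [I-1,I-2,II-1,II-2,II-3]: 3 consistent

I-1 ∈ {Ee KK, Ee Kk, ee KK, ee Kk}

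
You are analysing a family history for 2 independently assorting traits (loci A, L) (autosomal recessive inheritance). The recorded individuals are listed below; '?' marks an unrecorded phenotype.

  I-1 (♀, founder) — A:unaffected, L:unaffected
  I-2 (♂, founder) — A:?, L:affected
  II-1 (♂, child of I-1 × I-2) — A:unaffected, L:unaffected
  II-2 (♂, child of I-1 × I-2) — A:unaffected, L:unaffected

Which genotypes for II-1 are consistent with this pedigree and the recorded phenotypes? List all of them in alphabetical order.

A/I-1 un ·: AA|Aa
A/I-2 ? ·: AA|Aa|aa
A/II-1 un I-1×I-2: AA|Aa
A/II-2 un I-1×I-2: AA|Aa
⇒ A over [I-1,I-2,II-1,II-2]: 15 consistent
L/I-1 un ·: LL|Ll
L/I-2 aff ·: ll
L/II-1 un I-1×I-2: Ll
L/II-2 un I-1×I-2: Ll
⇒ L over [I-1,I-2,II-1,II-2]: 2 consistent

II-1 ∈ {AA Ll, Aa Ll}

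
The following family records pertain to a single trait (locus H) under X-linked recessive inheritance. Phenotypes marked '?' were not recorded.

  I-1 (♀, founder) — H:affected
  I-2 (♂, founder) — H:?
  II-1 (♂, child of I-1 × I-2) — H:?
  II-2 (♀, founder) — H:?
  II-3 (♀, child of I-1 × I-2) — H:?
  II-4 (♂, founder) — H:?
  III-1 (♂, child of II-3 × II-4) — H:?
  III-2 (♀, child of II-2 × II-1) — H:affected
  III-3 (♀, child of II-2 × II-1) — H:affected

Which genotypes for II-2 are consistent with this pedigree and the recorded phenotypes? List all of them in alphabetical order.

II-2 ∈ {X^HX^h, X^hX^h}

H/I-1 aff ·: X^hX^h
H/I-2 ? ·: X^HY|X^hY
H/II-1 ? I-1×I-2: X^hY
H/II-2 ? ·: X^HX^h|X^hX^h
H/II-3 ? I-1×I-2: X^HX^h|X^hX^h
H/II-4 ? ·: X^HY|X^hY
H/III-1 ? II-3×II-4: X^HY|X^hY
H/III-2 aff II-2×II-1: X^hX^h
H/III-3 aff II-2×II-1: X^hX^h
⇒ H over [I-1,I-2,II-1,II-2,II-3,II-4,III-1,III-2,III-3]: 12 consistent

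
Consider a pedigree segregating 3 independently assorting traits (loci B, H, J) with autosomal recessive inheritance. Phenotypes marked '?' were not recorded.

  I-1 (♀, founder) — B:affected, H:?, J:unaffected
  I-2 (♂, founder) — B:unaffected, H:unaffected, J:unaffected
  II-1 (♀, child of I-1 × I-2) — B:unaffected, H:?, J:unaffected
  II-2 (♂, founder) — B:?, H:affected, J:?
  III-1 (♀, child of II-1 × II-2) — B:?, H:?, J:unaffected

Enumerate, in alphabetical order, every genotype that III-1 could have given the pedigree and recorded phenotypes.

B/I-1 aff ·: bb
B/I-2 un ·: BB|Bb
B/II-1 un I-1×I-2: Bb
B/II-2 ? ·: BB|Bb|bb
B/III-1 ? II-1×II-2: BB|Bb|bb
⇒ B over [I-1,I-2,II-1,II-2,III-1]: 14 consistent
H/I-1 ? ·: HH|Hh|hh
H/I-2 un ·: HH|Hh
H/II-1 ? I-1×I-2: HH|Hh|hh
H/II-2 aff ·: hh
H/III-1 ? II-1×II-2: Hh|hh
⇒ H over [I-1,I-2,II-1,II-2,III-1]: 16 consistent
J/I-1 un ·: JJ|Jj
J/I-2 un ·: JJ|Jj
J/II-1 un I-1×I-2: JJ|Jj
J/II-2 ? ·: JJ|Jj|jj
J/III-1 un II-1×II-2: JJ|Jj
⇒ J over [I-1,I-2,II-1,II-2,III-1]: 31 consistent

III-1 ∈ {BB Hh JJ, BB Hh Jj, BB hh JJ, BB hh Jj, Bb Hh JJ, Bb Hh Jj, Bb hh JJ, Bb hh Jj, bb Hh JJ, bb Hh Jj, bb hh JJ, bb hh Jj}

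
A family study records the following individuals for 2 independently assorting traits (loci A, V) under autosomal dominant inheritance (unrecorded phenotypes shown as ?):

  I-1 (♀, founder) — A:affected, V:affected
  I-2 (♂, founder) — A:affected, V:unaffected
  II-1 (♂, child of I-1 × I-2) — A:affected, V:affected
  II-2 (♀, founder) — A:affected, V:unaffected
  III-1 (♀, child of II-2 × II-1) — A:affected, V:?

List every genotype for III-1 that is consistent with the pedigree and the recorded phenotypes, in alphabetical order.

III-1 ∈ {AA Vv, AA vv, Aa Vv, Aa vv}

A/I-1 aff ·: Aa|AA
A/I-2 aff ·: Aa|AA
A/II-1 aff I-1×I-2: Aa|AA
A/II-2 aff ·: Aa|AA
A/III-1 aff II-2×II-1: Aa|AA
⇒ A over [I-1,I-2,II-1,II-2,III-1]: 24 consistent
V/I-1 aff ·: Vv|VV
V/I-2 un ·: vv
V/II-1 aff I-1×I-2: Vv
V/II-2 un ·: vv
V/III-1 ? II-2×II-1: vv|Vv
⇒ V over [I-1,I-2,II-1,II-2,III-1]: 4 consistent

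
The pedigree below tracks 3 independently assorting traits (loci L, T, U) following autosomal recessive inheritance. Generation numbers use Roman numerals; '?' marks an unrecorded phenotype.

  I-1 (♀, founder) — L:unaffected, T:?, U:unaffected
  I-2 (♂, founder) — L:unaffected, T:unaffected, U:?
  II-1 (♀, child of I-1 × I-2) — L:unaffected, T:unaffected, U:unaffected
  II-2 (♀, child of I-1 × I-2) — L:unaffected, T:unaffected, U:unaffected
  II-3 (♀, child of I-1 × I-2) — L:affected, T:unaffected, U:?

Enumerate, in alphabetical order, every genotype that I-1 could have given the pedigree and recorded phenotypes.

I-1 ∈ {Ll TT UU, Ll TT Uu, Ll Tt UU, Ll Tt Uu, Ll tt UU, Ll tt Uu}

L/I-1 un ·: Ll
L/I-2 un ·: Ll
L/II-1 un I-1×I-2: LL|Ll
L/II-2 un I-1×I-2: LL|Ll
L/II-3 aff I-1×I-2: ll
⇒ L over [I-1,I-2,II-1,II-2,II-3]: 4 consistent
T/I-1 ? ·: TT|Tt|tt
T/I-2 un ·: TT|Tt
T/II-1 un I-1×I-2: TT|Tt
T/II-2 un I-1×I-2: TT|Tt
T/II-3 un I-1×I-2: TT|Tt
⇒ T over [I-1,I-2,II-1,II-2,II-3]: 27 consistent
U/I-1 un ·: UU|Uu
U/I-2 ? ·: UU|Uu|uu
U/II-1 un I-1×I-2: UU|Uu
U/II-2 un I-1×I-2: UU|Uu
U/II-3 ? I-1×I-2: UU|Uu|uu
⇒ U over [I-1,I-2,II-1,II-2,II-3]: 32 consistent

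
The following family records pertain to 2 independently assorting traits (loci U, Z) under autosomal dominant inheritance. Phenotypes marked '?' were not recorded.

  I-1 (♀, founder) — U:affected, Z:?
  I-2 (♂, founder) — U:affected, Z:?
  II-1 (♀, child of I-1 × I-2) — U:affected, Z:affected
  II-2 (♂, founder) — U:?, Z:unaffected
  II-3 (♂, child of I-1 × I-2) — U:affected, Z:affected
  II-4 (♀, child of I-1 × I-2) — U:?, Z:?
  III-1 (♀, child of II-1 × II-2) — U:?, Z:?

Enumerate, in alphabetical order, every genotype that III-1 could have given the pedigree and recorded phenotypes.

III-1 ∈ {UU Zz, UU zz, Uu Zz, Uu zz, uu Zz, uu zz}

U/I-1 aff ·: Uu|UU
U/I-2 aff ·: Uu|UU
U/II-1 aff I-1×I-2: Uu|UU
U/II-2 ? ·: uu|Uu|UU
U/II-3 aff I-1×I-2: Uu|UU
U/II-4 ? I-1×I-2: uu|Uu|UU
U/III-1 ? II-1×II-2: uu|Uu|UU
⇒ U over [I-1,I-2,II-1,II-2,II-3,II-4,III-1]: 158 consistent
Z/I-1 ? ·: zz|Zz|ZZ
Z/I-2 ? ·: zz|Zz|ZZ
Z/II-1 aff I-1×I-2: Zz|ZZ
Z/II-2 un ·: zz
Z/II-3 aff I-1×I-2: Zz|ZZ
Z/II-4 ? I-1×I-2: zz|Zz|ZZ
Z/III-1 ? II-1×II-2: zz|Zz
⇒ Z over [I-1,I-2,II-1,II-2,II-3,II-4,III-1]: 55 consistent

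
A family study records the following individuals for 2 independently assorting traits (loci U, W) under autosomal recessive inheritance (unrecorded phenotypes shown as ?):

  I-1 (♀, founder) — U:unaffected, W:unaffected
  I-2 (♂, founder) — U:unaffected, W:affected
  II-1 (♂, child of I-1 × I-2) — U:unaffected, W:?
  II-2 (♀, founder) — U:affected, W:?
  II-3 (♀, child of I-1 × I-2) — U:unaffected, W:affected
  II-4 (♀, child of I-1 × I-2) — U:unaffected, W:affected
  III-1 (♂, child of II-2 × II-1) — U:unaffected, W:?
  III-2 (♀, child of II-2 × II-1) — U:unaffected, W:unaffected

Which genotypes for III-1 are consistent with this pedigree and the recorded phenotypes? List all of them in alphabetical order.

III-1 ∈ {Uu WW, Uu Ww, Uu ww}

U/I-1 un ·: UU|Uu
U/I-2 un ·: UU|Uu
U/II-1 un I-1×I-2: UU|Uu
U/II-2 aff ·: uu
U/II-3 un I-1×I-2: UU|Uu
U/II-4 un I-1×I-2: UU|Uu
U/III-1 un II-2×II-1: Uu
U/III-2 un II-2×II-1: Uu
⇒ U over [I-1,I-2,II-1,II-2,II-3,II-4,III-1,III-2]: 25 consistent
W/I-1 un ·: Ww
W/I-2 aff ·: ww
W/II-1 ? I-1×I-2: Ww|ww
W/II-2 ? ·: WW|Ww|ww
W/II-3 aff I-1×I-2: ww
W/II-4 aff I-1×I-2: ww
W/III-1 ? II-2×II-1: WW|Ww|ww
W/III-2 un II-2×II-1: WW|Ww
⇒ W over [I-1,I-2,II-1,II-2,II-3,II-4,III-1,III-2]: 15 consistent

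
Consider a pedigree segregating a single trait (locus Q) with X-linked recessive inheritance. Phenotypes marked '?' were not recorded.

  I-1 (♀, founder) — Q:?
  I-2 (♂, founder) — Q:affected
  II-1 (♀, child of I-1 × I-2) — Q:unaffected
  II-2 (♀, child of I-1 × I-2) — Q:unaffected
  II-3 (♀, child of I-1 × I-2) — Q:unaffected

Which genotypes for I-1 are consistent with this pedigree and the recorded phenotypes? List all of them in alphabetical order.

I-1 ∈ {X^QX^Q, X^QX^q}

Q/I-1 ? ·: X^QX^Q|X^QX^q
Q/I-2 aff ·: X^qY
Q/II-1 un I-1×I-2: X^QX^q
Q/II-2 un I-1×I-2: X^QX^q
Q/II-3 un I-1×I-2: X^QX^q
⇒ Q over [I-1,I-2,II-1,II-2,II-3]: 2 consistent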